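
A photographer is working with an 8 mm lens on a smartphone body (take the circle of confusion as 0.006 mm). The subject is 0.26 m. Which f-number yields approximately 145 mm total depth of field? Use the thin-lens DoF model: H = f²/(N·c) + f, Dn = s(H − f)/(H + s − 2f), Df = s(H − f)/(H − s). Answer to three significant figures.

f/11

Write h = H − f = f²/(N·c). The thin-lens limits are Dn = s·h/(h + (s−f)) and Df = s·h/(h − (s−f)), so DoF = Df − Dn = 2·s·(s−f)·h / (h² − (s−f)²).
That is a quadratic in h: DoF·h² − 2·s·(s−f)·h − DoF·(s−f)² = 0 ⇒ h = (s−f)·(s + √(s² + DoF²)) / DoF = 252 × (260 + √(260² + 145²)) / 145 = 252 × (260 + 297.700) / 145 ≈ 969.24 mm.
Then N = f²/(c·h) = 8² / (0.006 × 969.24) = 64 / 5.8155 ≈ 11.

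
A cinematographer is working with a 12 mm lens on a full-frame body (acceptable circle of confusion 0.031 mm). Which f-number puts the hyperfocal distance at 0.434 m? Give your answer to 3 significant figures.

Rearrange H = f²/(N·c) + f for N: N = f² / ((H − f)·c).
N = 12² / ((434 − 12) × 0.031) = 144 / 13.08 ≈ 11.

f/11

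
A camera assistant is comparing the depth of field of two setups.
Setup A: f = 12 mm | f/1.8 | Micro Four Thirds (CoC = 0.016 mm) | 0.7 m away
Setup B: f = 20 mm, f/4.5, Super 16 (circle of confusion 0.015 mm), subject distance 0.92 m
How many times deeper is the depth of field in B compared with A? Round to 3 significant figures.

Setup A: H = 12²/(1.8×0.016) + 12 ≈ 5012.0 mm; DoF = Df − Dn = 811.69 − 615.33 ≈ 196.36 mm.
Setup B: H = 20²/(4.5×0.015) + 20 ≈ 5945.9 mm; DoF = Df − Dn = 1084.75 − 798.70 ≈ 286.05 mm.
Ratio = 286.05 / 196.36 ≈ 1.46.

1.46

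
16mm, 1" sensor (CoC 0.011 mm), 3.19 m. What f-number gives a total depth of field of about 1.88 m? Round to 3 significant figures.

Write h = H − f = f²/(N·c). The thin-lens limits are Dn = s·h/(h + (s−f)) and Df = s·h/(h − (s−f)), so DoF = Df − Dn = 2·s·(s−f)·h / (h² − (s−f)²).
That is a quadratic in h: DoF·h² − 2·s·(s−f)·h − DoF·(s−f)² = 0 ⇒ h = (s−f)·(s + √(s² + DoF²)) / DoF = 3174 × (3190 + √(3190² + 1880²)) / 1880 = 3174 × (3190 + 3702.77) / 1880 ≈ 11637 mm.
Then N = f²/(c·h) = 16² / (0.011 × 11637) = 256 / 128.01 ≈ 2.00.

f/2.00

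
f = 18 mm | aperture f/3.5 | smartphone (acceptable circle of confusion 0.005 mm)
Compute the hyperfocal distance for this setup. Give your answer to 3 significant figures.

18.5 m

Hyperfocal distance H = f²/(N·c) + f = 18²/(3.5 × 0.005) + 18 = 324/0.0175 + 18 ≈ 18532.3 mm ≈ 18.5 m.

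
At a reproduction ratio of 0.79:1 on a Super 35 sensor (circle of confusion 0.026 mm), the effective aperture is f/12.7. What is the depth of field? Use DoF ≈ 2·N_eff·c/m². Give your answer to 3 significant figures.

At magnification m, DoF ≈ 2·N_eff·c/m² = 2 × 12.7 × 0.026 / 0.79² = 0.6604 / 0.6241 ≈ 1.06 mm.

1.06 mm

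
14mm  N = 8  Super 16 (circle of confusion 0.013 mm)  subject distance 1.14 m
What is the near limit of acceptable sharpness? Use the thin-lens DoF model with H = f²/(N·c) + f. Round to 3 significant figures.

0.714 m

Hyperfocal distance H = f²/(N·c) + f = 14²/(8 × 0.013) + 14 = 196/0.104 + 14 ≈ 1898.6 mm ≈ 1.899 m.
Near limit Dn = s·(H − f)/(H + s − 2f) = 1140 × (1898.6 − 14) / (1898.6 + 1140 − 2 × 14) = 1140 × 1884.6 / 3010.6 ≈ 713.63 mm ≈ 0.714 m.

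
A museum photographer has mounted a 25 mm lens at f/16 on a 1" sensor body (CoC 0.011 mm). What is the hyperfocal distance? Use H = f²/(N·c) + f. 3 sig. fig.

Hyperfocal distance H = f²/(N·c) + f = 25²/(16 × 0.011) + 25 = 625/0.176 + 25 ≈ 3576.1 mm ≈ 3.58 m.

3.58 m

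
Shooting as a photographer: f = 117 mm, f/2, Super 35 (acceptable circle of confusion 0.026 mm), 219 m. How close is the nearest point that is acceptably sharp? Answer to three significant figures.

120 m

Hyperfocal distance H = f²/(N·c) + f = 117²/(2 × 0.026) + 117 = 13689/0.052 + 117 ≈ 263367.0 mm ≈ 263.4 m.
Near limit Dn = s·(H − f)/(H + s − 2f) = 219000 × (263367.0 − 117) / (263367.0 + 219000 − 2 × 117) = 219000 × 263250.0 / 482133.0 ≈ 119576 mm ≈ 120 m.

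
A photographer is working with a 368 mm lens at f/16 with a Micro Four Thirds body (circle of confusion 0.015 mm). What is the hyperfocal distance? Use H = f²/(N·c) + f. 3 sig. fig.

Hyperfocal distance H = f²/(N·c) + f = 368²/(16 × 0.015) + 368 = 135424/0.24 + 368 ≈ 564634.7 mm ≈ 565 m.

565 m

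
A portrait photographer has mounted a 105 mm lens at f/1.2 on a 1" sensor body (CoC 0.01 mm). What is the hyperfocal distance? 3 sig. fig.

919 m

Hyperfocal distance H = f²/(N·c) + f = 105²/(1.2 × 0.01) + 105 = 11025/0.012 + 105 ≈ 918855.0 mm ≈ 919 m.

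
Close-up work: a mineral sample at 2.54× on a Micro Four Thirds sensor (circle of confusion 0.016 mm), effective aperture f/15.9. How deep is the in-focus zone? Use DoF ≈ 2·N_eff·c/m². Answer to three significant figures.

0.0789 mm

At magnification m, DoF ≈ 2·N_eff·c/m² = 2 × 15.9 × 0.016 / 2.54² = 0.5088 / 6.452 ≈ 0.0789 mm.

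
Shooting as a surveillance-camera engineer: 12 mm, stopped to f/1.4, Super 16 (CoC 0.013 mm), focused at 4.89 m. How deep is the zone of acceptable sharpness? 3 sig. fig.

9.73 m

Hyperfocal distance H = f²/(N·c) + f = 12²/(1.4 × 0.013) + 12 = 144/0.0182 + 12 ≈ 7924.1 mm ≈ 7.924 m.
Near limit Dn = s·(H − f)/(H + s − 2f) = 4890 × (7924.1 − 12) / (7924.1 + 4890 − 2 × 12) = 4890 × 7912.1 / 12790.1 ≈ 3025.0 mm.
Far limit Df = s·(H − f)/(H − s) = 4890 × (7924.1 − 12) / (7924.1 − 4890) = 4890 × 7912.1 / 3034.1 ≈ 12751.8 mm.
Depth of field = Df − Dn = 12751.8 − 3025.0 ≈ 9726.8 mm ≈ 9.73 m.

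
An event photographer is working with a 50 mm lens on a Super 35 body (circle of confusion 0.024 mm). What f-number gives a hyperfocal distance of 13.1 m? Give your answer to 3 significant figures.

Rearrange H = f²/(N·c) + f for N: N = f² / ((H − f)·c).
N = 50² / ((13100 − 50) × 0.024) = 2500 / 313.2 ≈ 7.98.

f/7.98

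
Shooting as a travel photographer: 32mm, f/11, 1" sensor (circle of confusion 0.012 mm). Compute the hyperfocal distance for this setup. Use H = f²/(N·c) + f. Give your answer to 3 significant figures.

7.79 m

Hyperfocal distance H = f²/(N·c) + f = 32²/(11 × 0.012) + 32 = 1024/0.132 + 32 ≈ 7789.6 mm ≈ 7.79 m.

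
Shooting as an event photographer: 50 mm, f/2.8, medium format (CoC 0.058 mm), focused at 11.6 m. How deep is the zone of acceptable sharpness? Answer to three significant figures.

39.8 m

Hyperfocal distance H = f²/(N·c) + f = 50²/(2.8 × 0.058) + 50 = 2500/0.1624 + 50 ≈ 15444.1 mm ≈ 15.44 m.
Near limit Dn = s·(H − f)/(H + s − 2f) = 11600 × (15444.1 − 50) / (15444.1 + 11600 − 2 × 50) = 11600 × 15394.1 / 26944.1 ≈ 6627 mm.
Far limit Df = s·(H − f)/(H − s) = 11600 × (15444.1 − 50) / (15444.1 − 11600) = 11600 × 15394.1 / 3844.1 ≈ 46454 mm.
Depth of field = Df − Dn = 46454 − 6627 ≈ 39827 mm ≈ 39.8 m.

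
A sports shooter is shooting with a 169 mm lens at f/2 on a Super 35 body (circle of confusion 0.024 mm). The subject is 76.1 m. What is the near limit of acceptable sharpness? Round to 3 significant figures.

Hyperfocal distance H = f²/(N·c) + f = 169²/(2 × 0.024) + 169 = 28561/0.048 + 169 ≈ 595189.8 mm ≈ 595.2 m.
Near limit Dn = s·(H − f)/(H + s − 2f) = 76100 × (595189.8 − 169) / (595189.8 + 76100 − 2 × 169) = 76100 × 595020.8 / 670951.8 ≈ 67488 mm ≈ 67.5 m.

67.5 m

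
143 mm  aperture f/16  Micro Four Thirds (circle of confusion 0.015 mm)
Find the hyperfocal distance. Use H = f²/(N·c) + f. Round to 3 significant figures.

Hyperfocal distance H = f²/(N·c) + f = 143²/(16 × 0.015) + 143 = 20449/0.24 + 143 ≈ 85347.2 mm ≈ 85.3 m.

85.3 m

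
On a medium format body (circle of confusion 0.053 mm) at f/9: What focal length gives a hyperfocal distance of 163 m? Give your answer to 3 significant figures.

From H = f²/(N·c) + f, with f ≪ H: f ≈ √(H·N·c) = √(163000 × 9 × 0.053) = √77751 ≈ 278.8 mm.
The +f correction barely moves this — solving exactly, f² + N·c·f − N·c·H = 0 ⇒ f = (−N·c + √((N·c)² + 4·N·c·H))/2 = (−0.477 + √311004)/2 ≈ 278.60 mm, so f ≈ 279 mm.

279 mm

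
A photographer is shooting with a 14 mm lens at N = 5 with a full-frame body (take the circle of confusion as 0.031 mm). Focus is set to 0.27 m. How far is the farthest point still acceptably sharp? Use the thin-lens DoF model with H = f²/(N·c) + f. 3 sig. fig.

339 mm

Hyperfocal distance H = f²/(N·c) + f = 14²/(5 × 0.031) + 14 = 196/0.155 + 14 ≈ 1278.5 mm ≈ 1.279 m.
Far limit Df = s·(H − f)/(H − s) = 270 × (1278.5 − 14) / (1278.5 − 270) = 270 × 1264.5 / 1008.5 ≈ 338.54 mm.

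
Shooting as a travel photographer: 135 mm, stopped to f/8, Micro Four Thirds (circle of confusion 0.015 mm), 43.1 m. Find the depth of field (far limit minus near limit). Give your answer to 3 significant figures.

26.5 m

Hyperfocal distance H = f²/(N·c) + f = 135²/(8 × 0.015) + 135 = 18225/0.12 + 135 ≈ 152010.0 mm ≈ 152.0 m.
Near limit Dn = s·(H − f)/(H + s − 2f) = 43100 × (152010.0 − 135) / (152010.0 + 43100 − 2 × 135) = 43100 × 151875.0 / 194840.0 ≈ 33596 mm.
Far limit Df = s·(H − f)/(H − s) = 43100 × (152010.0 − 135) / (152010.0 − 43100) = 43100 × 151875.0 / 108910.0 ≈ 60103 mm.
Depth of field = Df − Dn = 60103 − 33596 ≈ 26507 mm ≈ 26.5 m.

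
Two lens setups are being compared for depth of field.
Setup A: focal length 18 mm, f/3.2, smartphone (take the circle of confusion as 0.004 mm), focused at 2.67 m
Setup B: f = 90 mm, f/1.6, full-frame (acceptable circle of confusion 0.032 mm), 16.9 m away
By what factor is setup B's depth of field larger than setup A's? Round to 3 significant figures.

6.42

Setup A: H = 18²/(3.2×0.004) + 18 ≈ 25330.5 mm; DoF = Df − Dn = 2982.48 − 2416.79 ≈ 565.69 mm.
Setup B: H = 90²/(1.6×0.032) + 90 ≈ 158293.1 mm; DoF = Df − Dn = 18909.2 − 15276.8 ≈ 3632.4 mm.
Ratio = 3632.4 / 565.69 ≈ 6.42.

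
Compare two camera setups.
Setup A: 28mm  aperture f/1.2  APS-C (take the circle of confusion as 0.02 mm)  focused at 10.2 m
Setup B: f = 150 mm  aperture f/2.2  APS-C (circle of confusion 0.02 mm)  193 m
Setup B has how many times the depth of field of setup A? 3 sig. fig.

Setup A: H = 28²/(1.2×0.02) + 28 ≈ 32694.7 mm; DoF = Df − Dn = 14812.4 − 7778.0 ≈ 7034.4 mm.
Setup B: H = 150²/(2.2×0.02) + 150 ≈ 511513.6 mm; DoF = Df − Dn = 309855 − 140147 ≈ 169708 mm.
Ratio = 169708 / 7034.4 ≈ 24.1.

24.1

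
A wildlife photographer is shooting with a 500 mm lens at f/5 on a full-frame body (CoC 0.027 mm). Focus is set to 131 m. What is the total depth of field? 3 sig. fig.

Hyperfocal distance H = f²/(N·c) + f = 500²/(5 × 0.027) + 500 = 250000/0.135 + 500 ≈ 1852351.9 mm ≈ 1852 m.
Near limit Dn = s·(H − f)/(H + s − 2f) = 131000 × (1852351.9 − 500) / (1852351.9 + 131000 − 2 × 500) = 131000 × 1851851.9 / 1982351.9 ≈ 122376 mm.
Far limit Df = s·(H − f)/(H − s) = 131000 × (1852351.9 − 500) / (1852351.9 − 131000) = 131000 × 1851851.9 / 1721351.9 ≈ 140931 mm.
Depth of field = Df − Dn = 140931 − 122376 ≈ 18555 mm ≈ 18.6 m.

18.6 m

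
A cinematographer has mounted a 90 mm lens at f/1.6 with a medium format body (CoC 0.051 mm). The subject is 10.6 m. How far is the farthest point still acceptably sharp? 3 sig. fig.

11.9 m

Hyperfocal distance H = f²/(N·c) + f = 90²/(1.6 × 0.051) + 90 = 8100/0.0816 + 90 ≈ 99354.7 mm ≈ 99.35 m.
Far limit Df = s·(H − f)/(H − s) = 10600 × (99354.7 − 90) / (99354.7 − 10600) = 10600 × 99264.7 / 88754.7 ≈ 11855 mm ≈ 11.9 m.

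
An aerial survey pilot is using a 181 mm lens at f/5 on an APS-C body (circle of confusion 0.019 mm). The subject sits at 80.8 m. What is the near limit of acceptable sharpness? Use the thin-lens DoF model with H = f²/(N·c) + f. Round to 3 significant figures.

65.5 m

Hyperfocal distance H = f²/(N·c) + f = 181²/(5 × 0.019) + 181 = 32761/0.095 + 181 ≈ 345033.6 mm ≈ 345.0 m.
Near limit Dn = s·(H − f)/(H + s − 2f) = 80800 × (345033.6 − 181) / (345033.6 + 80800 − 2 × 181) = 80800 × 344852.6 / 425471.6 ≈ 65490 mm ≈ 65.5 m.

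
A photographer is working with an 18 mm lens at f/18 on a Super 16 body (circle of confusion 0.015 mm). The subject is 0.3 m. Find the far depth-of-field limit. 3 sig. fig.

Hyperfocal distance H = f²/(N·c) + f = 18²/(18 × 0.015) + 18 = 324/0.27 + 18 ≈ 1218.0 mm ≈ 1.218 m.
Far limit Df = s·(H − f)/(H − s) = 300 × (1218.0 − 18) / (1218.0 − 300) = 300 × 1200.0 / 918.0 ≈ 392.16 mm.

392 mm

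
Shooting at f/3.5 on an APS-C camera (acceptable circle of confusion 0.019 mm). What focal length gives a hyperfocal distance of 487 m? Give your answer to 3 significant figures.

From H = f²/(N·c) + f, with f ≪ H: f ≈ √(H·N·c) = √(487000 × 3.5 × 0.019) = √32386 ≈ 180.0 mm.
The +f correction barely moves this — solving exactly, f² + N·c·f − N·c·H = 0 ⇒ f = (−N·c + √((N·c)² + 4·N·c·H))/2 = (−0.0665 + √129542)/2 ≈ 179.93 mm, so f ≈ 180 mm.

180 mm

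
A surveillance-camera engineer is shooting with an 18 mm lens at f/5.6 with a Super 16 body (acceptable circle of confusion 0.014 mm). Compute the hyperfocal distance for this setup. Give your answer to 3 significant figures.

Hyperfocal distance H = f²/(N·c) + f = 18²/(5.6 × 0.014) + 18 = 324/0.0784 + 18 ≈ 4150.7 mm ≈ 4.15 m.

4.15 m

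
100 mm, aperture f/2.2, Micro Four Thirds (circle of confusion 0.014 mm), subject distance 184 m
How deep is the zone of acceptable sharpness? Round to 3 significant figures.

307 m

Hyperfocal distance H = f²/(N·c) + f = 100²/(2.2 × 0.014) + 100 = 10000/0.0308 + 100 ≈ 324775.3 mm ≈ 324.8 m.
Near limit Dn = s·(H − f)/(H + s − 2f) = 184000 × (324775.3 − 100) / (324775.3 + 184000 − 2 × 100) = 184000 × 324675.3 / 508575.3 ≈ 117466 mm.
Far limit Df = s·(H − f)/(H − s) = 184000 × (324775.3 − 100) / (324775.3 − 184000) = 184000 × 324675.3 / 140775.3 ≈ 424366 mm.
Depth of field = Df − Dn = 424366 − 117466 ≈ 306900 mm ≈ 307 m.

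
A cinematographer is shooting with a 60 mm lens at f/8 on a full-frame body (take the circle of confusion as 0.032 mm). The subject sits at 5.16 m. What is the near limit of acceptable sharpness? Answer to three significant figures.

3.79 m

Hyperfocal distance H = f²/(N·c) + f = 60²/(8 × 0.032) + 60 = 3600/0.256 + 60 ≈ 14122.5 mm ≈ 14.12 m.
Near limit Dn = s·(H − f)/(H + s − 2f) = 5160 × (14122.5 − 60) / (14122.5 + 5160 − 2 × 60) = 5160 × 14062.5 / 19162.5 ≈ 3786.7 mm ≈ 3.79 m.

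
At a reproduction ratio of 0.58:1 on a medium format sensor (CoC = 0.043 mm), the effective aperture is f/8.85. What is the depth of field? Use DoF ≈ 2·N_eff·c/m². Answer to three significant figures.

At magnification m, DoF ≈ 2·N_eff·c/m² = 2 × 8.85 × 0.043 / 0.58² = 0.7611 / 0.3364 ≈ 2.26 mm.

2.26 mm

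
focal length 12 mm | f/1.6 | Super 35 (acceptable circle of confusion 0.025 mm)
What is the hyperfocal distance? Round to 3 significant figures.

Hyperfocal distance H = f²/(N·c) + f = 12²/(1.6 × 0.025) + 12 = 144/0.04 + 12 ≈ 3612.0 mm ≈ 3.61 m.

3.61 m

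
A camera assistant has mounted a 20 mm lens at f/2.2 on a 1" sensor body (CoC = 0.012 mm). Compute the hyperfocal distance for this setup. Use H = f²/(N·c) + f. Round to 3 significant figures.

Hyperfocal distance H = f²/(N·c) + f = 20²/(2.2 × 0.012) + 20 = 400/0.0264 + 20 ≈ 15171.5 mm ≈ 15.2 m.

15.2 m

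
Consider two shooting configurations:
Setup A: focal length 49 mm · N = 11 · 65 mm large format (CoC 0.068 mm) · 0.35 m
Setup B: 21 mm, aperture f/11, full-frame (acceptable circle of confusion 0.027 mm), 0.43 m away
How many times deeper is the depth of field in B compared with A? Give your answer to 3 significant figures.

Setup A: H = 49²/(11×0.068) + 49 ≈ 3258.9 mm; DoF = Df − Dn = 386.217 − 319.993 ≈ 66.224 mm.
Setup B: H = 21²/(11×0.027) + 21 ≈ 1505.8 mm; DoF = Df − Dn = 593.47 − 337.14 ≈ 256.33 mm.
Ratio = 256.33 / 66.224 ≈ 3.87.

3.87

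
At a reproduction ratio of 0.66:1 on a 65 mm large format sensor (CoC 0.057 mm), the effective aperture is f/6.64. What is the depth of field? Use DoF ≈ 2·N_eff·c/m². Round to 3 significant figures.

1.74 mm

At magnification m, DoF ≈ 2·N_eff·c/m² = 2 × 6.64 × 0.057 / 0.66² = 0.757 / 0.4356 ≈ 1.74 mm.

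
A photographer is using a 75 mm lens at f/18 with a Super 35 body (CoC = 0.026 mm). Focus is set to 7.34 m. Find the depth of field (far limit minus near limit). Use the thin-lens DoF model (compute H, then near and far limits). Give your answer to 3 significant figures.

Hyperfocal distance H = f²/(N·c) + f = 75²/(18 × 0.026) + 75 = 5625/0.468 + 75 ≈ 12094.2 mm ≈ 12.09 m.
Near limit Dn = s·(H − f)/(H + s − 2f) = 7340 × (12094.2 − 75) / (12094.2 + 7340 − 2 × 75) = 7340 × 12019.2 / 19284.2 ≈ 4575 mm.
Far limit Df = s·(H − f)/(H − s) = 7340 × (12094.2 − 75) / (12094.2 − 7340) = 7340 × 12019.2 / 4754.2 ≈ 18556 mm.
Depth of field = Df − Dn = 18556 − 4575 ≈ 13981 mm ≈ 14.0 m.

14.0 m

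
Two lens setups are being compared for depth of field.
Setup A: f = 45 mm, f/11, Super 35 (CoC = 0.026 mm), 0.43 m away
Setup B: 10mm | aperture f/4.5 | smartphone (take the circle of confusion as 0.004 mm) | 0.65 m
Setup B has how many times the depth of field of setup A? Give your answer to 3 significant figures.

3.24

Setup A: H = 45²/(11×0.026) + 45 ≈ 7125.4 mm; DoF = Df − Dn = 454.726 − 407.824 ≈ 46.902 mm.
Setup B: H = 10²/(4.5×0.004) + 10 ≈ 5565.6 mm; DoF = Df − Dn = 734.63 − 582.86 ≈ 151.77 mm.
Ratio = 151.77 / 46.902 ≈ 3.24.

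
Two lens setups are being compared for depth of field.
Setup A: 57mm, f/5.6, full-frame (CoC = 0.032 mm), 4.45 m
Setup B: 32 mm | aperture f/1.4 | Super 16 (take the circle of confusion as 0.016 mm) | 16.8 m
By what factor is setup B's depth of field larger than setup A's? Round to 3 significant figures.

6.22

Setup A: H = 57²/(5.6×0.032) + 57 ≈ 18187.6 mm; DoF = Df − Dn = 5873.0 − 3582.1 ≈ 2290.9 mm.
Setup B: H = 32²/(1.4×0.016) + 32 ≈ 45746.3 mm; DoF = Df − Dn = 26532 − 12291 ≈ 14241 mm.
Ratio = 14241 / 2290.9 ≈ 6.22.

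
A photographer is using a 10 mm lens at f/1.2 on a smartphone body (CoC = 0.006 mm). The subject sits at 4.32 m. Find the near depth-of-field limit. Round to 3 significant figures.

3.30 m

Hyperfocal distance H = f²/(N·c) + f = 10²/(1.2 × 0.006) + 10 = 100/0.0072 + 10 ≈ 13898.9 mm ≈ 13.90 m.
Near limit Dn = s·(H − f)/(H + s − 2f) = 4320 × (13898.9 − 10) / (13898.9 + 4320 − 2 × 10) = 4320 × 13888.9 / 18198.9 ≈ 3296.9 mm ≈ 3.30 m.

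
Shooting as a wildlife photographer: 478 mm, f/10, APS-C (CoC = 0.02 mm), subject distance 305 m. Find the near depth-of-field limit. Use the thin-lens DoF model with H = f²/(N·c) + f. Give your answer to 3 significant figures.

241 m

Hyperfocal distance H = f²/(N·c) + f = 478²/(10 × 0.02) + 478 = 228484/0.2 + 478 ≈ 1142898.0 mm ≈ 1143 m.
Near limit Dn = s·(H − f)/(H + s − 2f) = 305000 × (1142898.0 − 478) / (1142898.0 + 305000 − 2 × 478) = 305000 × 1142420.0 / 1446942.0 ≈ 240810 mm ≈ 241 m.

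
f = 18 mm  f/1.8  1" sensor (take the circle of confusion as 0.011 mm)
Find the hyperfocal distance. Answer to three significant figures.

16.4 m

Hyperfocal distance H = f²/(N·c) + f = 18²/(1.8 × 0.011) + 18 = 324/0.0198 + 18 ≈ 16381.6 mm ≈ 16.4 m.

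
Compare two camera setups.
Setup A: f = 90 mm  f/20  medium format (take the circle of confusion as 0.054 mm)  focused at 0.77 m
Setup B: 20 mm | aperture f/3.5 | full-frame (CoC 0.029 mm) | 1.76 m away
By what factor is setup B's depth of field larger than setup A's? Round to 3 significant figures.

13.7

Setup A: H = 90²/(20×0.054) + 90 ≈ 7590.0 mm; DoF = Df − Dn = 846.77 − 705.99 ≈ 140.78 mm.
Setup B: H = 20²/(3.5×0.029) + 20 ≈ 3960.9 mm; DoF = Df − Dn = 3151.4 − 1220.9 ≈ 1930.5 mm.
Ratio = 1930.5 / 140.78 ≈ 13.7.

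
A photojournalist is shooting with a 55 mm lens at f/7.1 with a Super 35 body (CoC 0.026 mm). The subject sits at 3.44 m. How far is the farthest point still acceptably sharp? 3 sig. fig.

4.34 m

Hyperfocal distance H = f²/(N·c) + f = 55²/(7.1 × 0.026) + 55 = 3025/0.1846 + 55 ≈ 16441.8 mm ≈ 16.44 m.
Far limit Df = s·(H − f)/(H − s) = 3440 × (16441.8 − 55) / (16441.8 − 3440) = 3440 × 16386.8 / 13001.8 ≈ 4335.6 mm ≈ 4.34 m.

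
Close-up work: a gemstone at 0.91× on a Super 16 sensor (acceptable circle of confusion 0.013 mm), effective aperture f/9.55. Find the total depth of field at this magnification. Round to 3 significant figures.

At magnification m, DoF ≈ 2·N_eff·c/m² = 2 × 9.55 × 0.013 / 0.91² = 0.2483 / 0.8281 ≈ 0.3 mm.

0.300 mm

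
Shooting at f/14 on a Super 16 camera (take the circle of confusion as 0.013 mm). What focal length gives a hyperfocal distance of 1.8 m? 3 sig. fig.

From H = f²/(N·c) + f, with f ≪ H: f ≈ √(H·N·c) = √(1800 × 14 × 0.013) = √327.60 ≈ 18.10 mm.
Exact: f² + N·c·f − N·c·H = 0 ⇒ f = (−N·c + √((N·c)² + 4·N·c·H))/2 = (−0.182 + √1310.4)/2 ≈ 18.009 mm ≈ 18.0 mm.

18.0 mm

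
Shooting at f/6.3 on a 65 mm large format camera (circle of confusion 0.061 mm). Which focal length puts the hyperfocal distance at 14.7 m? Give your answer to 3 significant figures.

75.0 mm

From H = f²/(N·c) + f, with f ≪ H: f ≈ √(H·N·c) = √(14700 × 6.3 × 0.061) = √5649.2 ≈ 75.16 mm.
Exact: f² + N·c·f − N·c·H = 0 ⇒ f = (−N·c + √((N·c)² + 4·N·c·H))/2 = (−0.3843 + √22597)/2 ≈ 74.969 mm ≈ 75.0 mm.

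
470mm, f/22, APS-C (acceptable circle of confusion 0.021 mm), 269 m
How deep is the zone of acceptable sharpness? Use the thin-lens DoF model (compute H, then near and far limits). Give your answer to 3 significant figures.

441 m

Hyperfocal distance H = f²/(N·c) + f = 470²/(22 × 0.021) + 470 = 220900/0.462 + 470 ≈ 478608.5 mm ≈ 478.6 m.
Near limit Dn = s·(H − f)/(H + s − 2f) = 269000 × (478608.5 − 470) / (478608.5 + 269000 − 2 × 470) = 269000 × 478138.5 / 746668.5 ≈ 172258 mm.
Far limit Df = s·(H − f)/(H − s) = 269000 × (478608.5 − 470) / (478608.5 − 269000) = 269000 × 478138.5 / 209608.5 ≈ 613617 mm.
Depth of field = Df − Dn = 613617 − 172258 ≈ 441359 mm ≈ 441 m.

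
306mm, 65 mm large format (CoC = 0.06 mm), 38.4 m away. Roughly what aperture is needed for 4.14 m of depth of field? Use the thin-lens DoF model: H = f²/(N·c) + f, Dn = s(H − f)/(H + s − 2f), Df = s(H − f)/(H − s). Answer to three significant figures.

f/2.20

Write h = H − f = f²/(N·c). The thin-lens limits are Dn = s·h/(h + (s−f)) and Df = s·h/(h − (s−f)), so DoF = Df − Dn = 2·s·(s−f)·h / (h² − (s−f)²).
That is a quadratic in h: DoF·h² − 2·s·(s−f)·h − DoF·(s−f)² = 0 ⇒ h = (s−f)·(s + √(s² + DoF²)) / DoF = 38094 × (38400 + √(38400² + 4140²)) / 4140 = 38094 × (38400 + 38622.5) / 4140 ≈ 708719 mm.
Then N = f²/(c·h) = 306² / (0.06 × 708719) = 93636 / 42523 ≈ 2.20.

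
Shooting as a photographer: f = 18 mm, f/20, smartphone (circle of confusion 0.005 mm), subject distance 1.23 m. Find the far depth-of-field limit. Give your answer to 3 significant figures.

1.97 m

Hyperfocal distance H = f²/(N·c) + f = 18²/(20 × 0.005) + 18 = 324/0.1 + 18 ≈ 3258.0 mm ≈ 3.258 m.
Far limit Df = s·(H − f)/(H − s) = 1230 × (3258.0 − 18) / (3258.0 − 1230) = 1230 × 3240.0 / 2028.0 ≈ 1965.1 mm ≈ 1.97 m.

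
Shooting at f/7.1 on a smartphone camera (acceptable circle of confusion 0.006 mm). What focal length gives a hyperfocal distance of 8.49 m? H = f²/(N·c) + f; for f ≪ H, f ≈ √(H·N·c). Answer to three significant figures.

19.0 mm

From H = f²/(N·c) + f, with f ≪ H: f ≈ √(H·N·c) = √(8490 × 7.1 × 0.006) = √361.67 ≈ 19.02 mm.
The +f correction barely moves this — solving exactly, f² + N·c·f − N·c·H = 0 ⇒ f = (−N·c + √((N·c)² + 4·N·c·H))/2 = (−0.0426 + √1446.7)/2 ≈ 18.996 mm, so f ≈ 19.0 mm.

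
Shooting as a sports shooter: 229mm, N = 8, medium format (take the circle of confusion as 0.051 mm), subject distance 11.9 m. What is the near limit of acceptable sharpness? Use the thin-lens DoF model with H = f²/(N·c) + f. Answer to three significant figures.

10.9 m

Hyperfocal distance H = f²/(N·c) + f = 229²/(8 × 0.051) + 229 = 52441/0.408 + 229 ≈ 128760.9 mm ≈ 128.8 m.
Near limit Dn = s·(H − f)/(H + s − 2f) = 11900 × (128760.9 − 229) / (128760.9 + 11900 − 2 × 229) = 11900 × 128531.9 / 140202.9 ≈ 10909 mm ≈ 10.9 m.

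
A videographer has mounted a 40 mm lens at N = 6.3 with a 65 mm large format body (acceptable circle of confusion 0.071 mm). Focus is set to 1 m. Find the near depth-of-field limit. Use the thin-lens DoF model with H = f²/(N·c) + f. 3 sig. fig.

0.788 m

Hyperfocal distance H = f²/(N·c) + f = 40²/(6.3 × 0.071) + 40 = 1600/0.4473 + 40 ≈ 3617.0 mm ≈ 3.617 m.
Near limit Dn = s·(H − f)/(H + s − 2f) = 1000 × (3617.0 − 40) / (3617.0 + 1000 − 2 × 40) = 1000 × 3577.0 / 4537.0 ≈ 788.41 mm ≈ 0.788 m.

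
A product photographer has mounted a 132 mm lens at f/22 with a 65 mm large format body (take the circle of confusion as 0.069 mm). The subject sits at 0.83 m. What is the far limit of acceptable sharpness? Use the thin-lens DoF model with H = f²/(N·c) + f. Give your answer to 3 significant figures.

Hyperfocal distance H = f²/(N·c) + f = 132²/(22 × 0.069) + 132 = 17424/1.518 + 132 ≈ 11610.3 mm ≈ 11.61 m.
Far limit Df = s·(H − f)/(H − s) = 830 × (11610.3 − 132) / (11610.3 − 830) = 830 × 11478.3 / 10780.3 ≈ 883.74 mm ≈ 0.884 m.

0.884 m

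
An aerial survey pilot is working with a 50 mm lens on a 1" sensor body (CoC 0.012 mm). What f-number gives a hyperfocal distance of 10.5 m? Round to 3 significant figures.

f/19.9

Rearrange H = f²/(N·c) + f for N: N = f² / ((H − f)·c).
N = 50² / ((10500 − 50) × 0.012) = 2500 / 125.4 ≈ 19.9.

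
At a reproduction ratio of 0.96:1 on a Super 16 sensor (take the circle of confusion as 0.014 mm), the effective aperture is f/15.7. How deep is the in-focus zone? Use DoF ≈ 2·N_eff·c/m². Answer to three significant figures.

0.477 mm

At magnification m, DoF ≈ 2·N_eff·c/m² = 2 × 15.7 × 0.014 / 0.96² = 0.4396 / 0.9216 ≈ 0.477 mm.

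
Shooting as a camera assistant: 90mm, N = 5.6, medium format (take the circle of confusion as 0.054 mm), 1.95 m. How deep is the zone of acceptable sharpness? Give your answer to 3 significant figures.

272 mm

Hyperfocal distance H = f²/(N·c) + f = 90²/(5.6 × 0.054) + 90 = 8100/0.3024 + 90 ≈ 26875.7 mm ≈ 26.88 m.
Near limit Dn = s·(H − f)/(H + s − 2f) = 1950 × (26875.7 − 90) / (26875.7 + 1950 − 2 × 90) = 1950 × 26785.7 / 28645.7 ≈ 1823.38 mm.
Far limit Df = s·(H − f)/(H − s) = 1950 × (26875.7 − 90) / (26875.7 − 1950) = 1950 × 26785.7 / 24925.7 ≈ 2095.51 mm.
Depth of field = Df − Dn = 2095.51 − 1823.38 ≈ 272.13 mm.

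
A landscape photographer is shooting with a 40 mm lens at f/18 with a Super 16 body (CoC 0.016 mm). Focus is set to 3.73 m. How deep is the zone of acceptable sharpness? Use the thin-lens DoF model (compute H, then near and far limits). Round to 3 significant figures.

8.87 m

Hyperfocal distance H = f²/(N·c) + f = 40²/(18 × 0.016) + 40 = 1600/0.288 + 40 ≈ 5595.6 mm ≈ 5.596 m.
Near limit Dn = s·(H − f)/(H + s − 2f) = 3730 × (5595.6 − 40) / (5595.6 + 3730 − 2 × 40) = 3730 × 5555.6 / 9245.6 ≈ 2241.3 mm.
Far limit Df = s·(H − f)/(H − s) = 3730 × (5595.6 − 40) / (5595.6 − 3730) = 3730 × 5555.6 / 1865.6 ≈ 11107.8 mm.
Depth of field = Df − Dn = 11107.8 − 2241.3 ≈ 8866.5 mm ≈ 8.87 m.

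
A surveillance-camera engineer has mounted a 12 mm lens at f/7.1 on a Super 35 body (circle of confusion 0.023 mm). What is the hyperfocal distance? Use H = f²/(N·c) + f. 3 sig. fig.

0.894 m

Hyperfocal distance H = f²/(N·c) + f = 12²/(7.1 × 0.023) + 12 = 144/0.1633 + 12 ≈ 893.8 mm ≈ 0.894 m.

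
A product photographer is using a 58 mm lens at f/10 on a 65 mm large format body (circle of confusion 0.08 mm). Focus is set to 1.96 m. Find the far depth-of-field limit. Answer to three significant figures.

Hyperfocal distance H = f²/(N·c) + f = 58²/(10 × 0.08) + 58 = 3364/0.8 + 58 ≈ 4263.0 mm ≈ 4.263 m.
Far limit Df = s·(H − f)/(H − s) = 1960 × (4263.0 − 58) / (4263.0 − 1960) = 1960 × 4205.0 / 2303.0 ≈ 3578.7 mm ≈ 3.58 m.

3.58 m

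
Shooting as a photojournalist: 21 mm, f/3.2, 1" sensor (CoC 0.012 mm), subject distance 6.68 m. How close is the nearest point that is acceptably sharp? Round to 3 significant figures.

Hyperfocal distance H = f²/(N·c) + f = 21²/(3.2 × 0.012) + 21 = 441/0.0384 + 21 ≈ 11505.4 mm ≈ 11.51 m.
Near limit Dn = s·(H − f)/(H + s − 2f) = 6680 × (11505.4 − 21) / (11505.4 + 6680 − 2 × 21) = 6680 × 11484.4 / 18143.4 ≈ 4228.3 mm ≈ 4.23 m.

4.23 m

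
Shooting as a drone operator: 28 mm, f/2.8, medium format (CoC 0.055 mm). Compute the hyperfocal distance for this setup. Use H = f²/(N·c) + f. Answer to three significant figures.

5.12 m

Hyperfocal distance H = f²/(N·c) + f = 28²/(2.8 × 0.055) + 28 = 784/0.154 + 28 ≈ 5118.9 mm ≈ 5.12 m.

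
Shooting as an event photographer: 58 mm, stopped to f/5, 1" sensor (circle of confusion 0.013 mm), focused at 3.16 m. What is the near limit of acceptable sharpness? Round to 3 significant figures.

Hyperfocal distance H = f²/(N·c) + f = 58²/(5 × 0.013) + 58 = 3364/0.065 + 58 ≈ 51811.8 mm ≈ 51.81 m.
Near limit Dn = s·(H − f)/(H + s − 2f) = 3160 × (51811.8 − 58) / (51811.8 + 3160 − 2 × 58) = 3160 × 51753.8 / 54855.8 ≈ 2981.3 mm ≈ 2.98 m.

2.98 m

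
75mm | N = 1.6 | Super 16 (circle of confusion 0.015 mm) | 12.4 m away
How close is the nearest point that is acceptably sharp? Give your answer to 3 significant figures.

11.8 m

Hyperfocal distance H = f²/(N·c) + f = 75²/(1.6 × 0.015) + 75 = 5625/0.024 + 75 ≈ 234450.0 mm ≈ 234.4 m.
Near limit Dn = s·(H − f)/(H + s − 2f) = 12400 × (234450.0 − 75) / (234450.0 + 12400 − 2 × 75) = 12400 × 234375.0 / 246700.0 ≈ 11781 mm ≈ 11.8 m.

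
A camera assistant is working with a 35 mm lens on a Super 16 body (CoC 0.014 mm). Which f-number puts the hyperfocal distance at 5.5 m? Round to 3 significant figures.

f/16

Rearrange H = f²/(N·c) + f for N: N = f² / ((H − f)·c).
N = 35² / ((5500 − 35) × 0.014) = 1225 / 76.51 ≈ 16.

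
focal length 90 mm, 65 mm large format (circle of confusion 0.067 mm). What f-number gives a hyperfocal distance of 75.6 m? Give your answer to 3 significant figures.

f/1.60

Rearrange H = f²/(N·c) + f for N: N = f² / ((H − f)·c).
N = 90² / ((75600 − 90) × 0.067) = 8100 / 5059 ≈ 1.60.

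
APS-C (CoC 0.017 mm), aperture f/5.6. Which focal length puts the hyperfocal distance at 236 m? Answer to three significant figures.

150 mm

From H = f²/(N·c) + f, with f ≪ H: f ≈ √(H·N·c) = √(236000 × 5.6 × 0.017) = √22467 ≈ 149.9 mm.
The +f correction barely moves this — solving exactly, f² + N·c·f − N·c·H = 0 ⇒ f = (−N·c + √((N·c)² + 4·N·c·H))/2 = (−0.0952 + √89869)/2 ≈ 149.84 mm, so f ≈ 150 mm.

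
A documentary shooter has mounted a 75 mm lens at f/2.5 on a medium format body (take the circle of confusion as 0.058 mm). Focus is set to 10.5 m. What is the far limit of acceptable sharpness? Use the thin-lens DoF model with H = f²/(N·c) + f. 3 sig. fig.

Hyperfocal distance H = f²/(N·c) + f = 75²/(2.5 × 0.058) + 75 = 5625/0.145 + 75 ≈ 38868.1 mm ≈ 38.87 m.
Far limit Df = s·(H − f)/(H − s) = 10500 × (38868.1 − 75) / (38868.1 − 10500) = 10500 × 38793.1 / 28368.1 ≈ 14359 mm ≈ 14.4 m.

14.4 m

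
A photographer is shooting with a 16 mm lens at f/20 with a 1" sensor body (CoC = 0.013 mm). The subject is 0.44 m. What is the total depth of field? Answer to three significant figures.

465 mm

Hyperfocal distance H = f²/(N·c) + f = 16²/(20 × 0.013) + 16 = 256/0.26 + 16 ≈ 1000.6 mm ≈ 1.001 m.
Near limit Dn = s·(H − f)/(H + s − 2f) = 440 × (1000.6 − 16) / (1000.6 + 440 − 2 × 16) = 440 × 984.6 / 1408.6 ≈ 307.56 mm.
Far limit Df = s·(H − f)/(H − s) = 440 × (1000.6 − 16) / (1000.6 − 440) = 440 × 984.6 / 560.6 ≈ 772.78 mm.
Depth of field = Df − Dn = 772.78 − 307.56 ≈ 465.22 mm.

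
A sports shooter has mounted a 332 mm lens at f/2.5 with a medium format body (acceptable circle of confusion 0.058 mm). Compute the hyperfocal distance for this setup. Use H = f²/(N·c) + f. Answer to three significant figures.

Hyperfocal distance H = f²/(N·c) + f = 332²/(2.5 × 0.058) + 332 = 110224/0.145 + 332 ≈ 760497.5 mm ≈ 760 m.

760 m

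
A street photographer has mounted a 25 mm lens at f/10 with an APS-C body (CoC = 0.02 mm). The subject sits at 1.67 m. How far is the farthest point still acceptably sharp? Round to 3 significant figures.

Hyperfocal distance H = f²/(N·c) + f = 25²/(10 × 0.02) + 25 = 625/0.2 + 25 ≈ 3150.0 mm ≈ 3.150 m.
Far limit Df = s·(H − f)/(H − s) = 1670 × (3150.0 − 25) / (3150.0 − 1670) = 1670 × 3125.0 / 1480.0 ≈ 3526.2 mm ≈ 3.53 m.

3.53 m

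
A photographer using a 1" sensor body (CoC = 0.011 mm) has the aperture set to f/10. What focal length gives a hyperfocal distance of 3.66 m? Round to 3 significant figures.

From H = f²/(N·c) + f, with f ≪ H: f ≈ √(H·N·c) = √(3660 × 10 × 0.011) = √402.60 ≈ 20.06 mm.
Exact: f² + N·c·f − N·c·H = 0 ⇒ f = (−N·c + √((N·c)² + 4·N·c·H))/2 = (−0.11 + √1610.4)/2 ≈ 20.010 mm ≈ 20.0 mm.

20.0 mm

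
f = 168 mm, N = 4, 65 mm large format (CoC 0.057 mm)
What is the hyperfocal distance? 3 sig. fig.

Hyperfocal distance H = f²/(N·c) + f = 168²/(4 × 0.057) + 168 = 28224/0.228 + 168 ≈ 123957.5 mm ≈ 124 m.

124 m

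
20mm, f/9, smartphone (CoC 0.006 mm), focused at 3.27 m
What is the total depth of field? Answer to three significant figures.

3.55 m

Hyperfocal distance H = f²/(N·c) + f = 20²/(9 × 0.006) + 20 = 400/0.054 + 20 ≈ 7427.4 mm ≈ 7.427 m.
Near limit Dn = s·(H − f)/(H + s − 2f) = 3270 × (7427.4 − 20) / (7427.4 + 3270 − 2 × 20) = 3270 × 7407.4 / 10657.4 ≈ 2272.8 mm.
Far limit Df = s·(H − f)/(H − s) = 3270 × (7427.4 − 20) / (7427.4 − 3270) = 3270 × 7407.4 / 4157.4 ≈ 5826.3 mm.
Depth of field = Df − Dn = 5826.3 − 2272.8 ≈ 3553.5 mm ≈ 3.55 m.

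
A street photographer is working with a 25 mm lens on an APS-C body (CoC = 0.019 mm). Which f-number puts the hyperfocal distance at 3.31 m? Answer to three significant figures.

f/10

Rearrange H = f²/(N·c) + f for N: N = f² / ((H − f)·c).
N = 25² / ((3310 − 25) × 0.019) = 625 / 62.41 ≈ 10.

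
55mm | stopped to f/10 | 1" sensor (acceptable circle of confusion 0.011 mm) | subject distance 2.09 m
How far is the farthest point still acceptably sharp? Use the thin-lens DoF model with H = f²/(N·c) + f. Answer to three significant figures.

2.26 m

Hyperfocal distance H = f²/(N·c) + f = 55²/(10 × 0.011) + 55 = 3025/0.11 + 55 ≈ 27555.0 mm ≈ 27.56 m.
Far limit Df = s·(H − f)/(H − s) = 2090 × (27555.0 − 55) / (27555.0 − 2090) = 2090 × 27500.0 / 25465.0 ≈ 2257.0 mm ≈ 2.26 m.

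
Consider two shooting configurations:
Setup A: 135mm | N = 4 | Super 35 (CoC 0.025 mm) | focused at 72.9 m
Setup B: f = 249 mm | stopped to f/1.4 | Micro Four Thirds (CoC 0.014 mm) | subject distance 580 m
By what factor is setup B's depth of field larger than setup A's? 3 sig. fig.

Setup A: H = 135²/(4×0.025) + 135 ≈ 182385.0 mm; DoF = Df − Dn = 121350 − 52099 ≈ 69251 mm.
Setup B: H = 249²/(1.4×0.014) + 249 ≈ 3163565.3 mm; DoF = Df − Dn = 710152 − 490166 ≈ 219986 mm.
Ratio = 219986 / 69251 ≈ 3.18.

3.18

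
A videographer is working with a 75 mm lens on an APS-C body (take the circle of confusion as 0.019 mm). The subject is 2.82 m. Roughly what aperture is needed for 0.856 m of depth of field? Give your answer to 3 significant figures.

f/16

Write h = H − f = f²/(N·c). The thin-lens limits are Dn = s·h/(h + (s−f)) and Df = s·h/(h − (s−f)), so DoF = Df − Dn = 2·s·(s−f)·h / (h² − (s−f)²).
That is a quadratic in h: DoF·h² − 2·s·(s−f)·h − DoF·(s−f)² = 0 ⇒ h = (s−f)·(s + √(s² + DoF²)) / DoF = 2745 × (2820 + √(2820² + 856²)) / 856 = 2745 × (2820 + 2947.06) / 856 ≈ 18494 mm.
Then N = f²/(c·h) = 75² / (0.019 × 18494) = 5625 / 351.38 ≈ 16.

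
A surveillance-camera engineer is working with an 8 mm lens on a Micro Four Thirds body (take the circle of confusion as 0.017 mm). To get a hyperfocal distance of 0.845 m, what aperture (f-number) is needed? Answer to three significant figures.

Rearrange H = f²/(N·c) + f for N: N = f² / ((H − f)·c).
N = 8² / ((845 − 8) × 0.017) = 64 / 14.23 ≈ 4.50.

f/4.50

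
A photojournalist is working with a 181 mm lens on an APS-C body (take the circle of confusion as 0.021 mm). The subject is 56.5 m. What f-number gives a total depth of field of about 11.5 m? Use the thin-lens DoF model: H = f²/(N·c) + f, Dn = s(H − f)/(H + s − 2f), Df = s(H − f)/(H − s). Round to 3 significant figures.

f/2.79

Write h = H − f = f²/(N·c). The thin-lens limits are Dn = s·h/(h + (s−f)) and Df = s·h/(h − (s−f)), so DoF = Df − Dn = 2·s·(s−f)·h / (h² − (s−f)²).
That is a quadratic in h: DoF·h² − 2·s·(s−f)·h − DoF·(s−f)² = 0 ⇒ h = (s−f)·(s + √(s² + DoF²)) / DoF = 56319 × (56500 + √(56500² + 11500²)) / 11500 = 56319 × (56500 + 57658.5) / 11500 ≈ 559069 mm.
Then N = f²/(c·h) = 181² / (0.021 × 559069) = 32761 / 11740 ≈ 2.79.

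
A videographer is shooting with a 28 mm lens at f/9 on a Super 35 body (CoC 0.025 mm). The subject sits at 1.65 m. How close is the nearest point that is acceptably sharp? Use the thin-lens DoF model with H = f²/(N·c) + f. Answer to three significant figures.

1.13 m

Hyperfocal distance H = f²/(N·c) + f = 28²/(9 × 0.025) + 28 = 784/0.225 + 28 ≈ 3512.4 mm ≈ 3.512 m.
Near limit Dn = s·(H − f)/(H + s − 2f) = 1650 × (3512.4 − 28) / (3512.4 + 1650 − 2 × 28) = 1650 × 3484.4 / 5106.4 ≈ 1125.9 mm ≈ 1.13 m.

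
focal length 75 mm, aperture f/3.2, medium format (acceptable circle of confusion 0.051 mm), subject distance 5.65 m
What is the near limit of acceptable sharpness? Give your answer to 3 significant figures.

Hyperfocal distance H = f²/(N·c) + f = 75²/(3.2 × 0.051) + 75 = 5625/0.1632 + 75 ≈ 34541.9 mm ≈ 34.54 m.
Near limit Dn = s·(H − f)/(H + s − 2f) = 5650 × (34541.9 − 75) / (34541.9 + 5650 − 2 × 75) = 5650 × 34466.9 / 40041.9 ≈ 4863.4 mm ≈ 4.86 m.

4.86 m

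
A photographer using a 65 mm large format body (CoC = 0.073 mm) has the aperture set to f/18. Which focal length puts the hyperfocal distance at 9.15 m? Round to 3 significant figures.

109 mm

From H = f²/(N·c) + f, with f ≪ H: f ≈ √(H·N·c) = √(9150 × 18 × 0.073) = √12023 ≈ 109.6 mm.
Exact: f² + N·c·f − N·c·H = 0 ⇒ f = (−N·c + √((N·c)² + 4·N·c·H))/2 = (−1.314 + √48094)/2 ≈ 108.99 mm ≈ 109 mm.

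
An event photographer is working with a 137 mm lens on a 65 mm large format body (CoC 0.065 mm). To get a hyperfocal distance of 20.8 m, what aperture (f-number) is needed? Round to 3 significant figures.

Rearrange H = f²/(N·c) + f for N: N = f² / ((H − f)·c).
N = 137² / ((20800 − 137) × 0.065) = 18769 / 1343 ≈ 14.

f/14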